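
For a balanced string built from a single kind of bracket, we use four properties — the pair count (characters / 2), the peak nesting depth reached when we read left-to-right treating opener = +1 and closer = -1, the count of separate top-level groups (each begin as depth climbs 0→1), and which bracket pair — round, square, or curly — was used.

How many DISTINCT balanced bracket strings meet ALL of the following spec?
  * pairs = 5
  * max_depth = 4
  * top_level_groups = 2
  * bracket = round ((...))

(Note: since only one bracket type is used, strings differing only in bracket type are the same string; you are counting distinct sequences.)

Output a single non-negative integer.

Answer: 2

Derivation:
Spec: pairs=5 depth=4 groups=2
Count(depth <= 4) = 14
Count(depth <= 3) = 12
Count(depth == 4) = 14 - 12 = 2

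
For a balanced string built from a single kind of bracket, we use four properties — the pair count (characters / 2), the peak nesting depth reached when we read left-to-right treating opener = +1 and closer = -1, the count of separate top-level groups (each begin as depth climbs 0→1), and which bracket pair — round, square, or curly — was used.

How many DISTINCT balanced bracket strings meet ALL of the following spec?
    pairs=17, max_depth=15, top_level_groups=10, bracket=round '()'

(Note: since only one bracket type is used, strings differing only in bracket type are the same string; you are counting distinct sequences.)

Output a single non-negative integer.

Spec: pairs=17 depth=15 groups=10
Count(depth <= 15) = 144210
Count(depth <= 14) = 144210
Count(depth == 15) = 144210 - 144210 = 0

Answer: 0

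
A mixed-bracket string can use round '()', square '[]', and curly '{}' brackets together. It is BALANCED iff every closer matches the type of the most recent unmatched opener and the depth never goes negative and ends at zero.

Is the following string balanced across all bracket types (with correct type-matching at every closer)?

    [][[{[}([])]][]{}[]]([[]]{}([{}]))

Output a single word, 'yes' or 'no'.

pos 0: push '['; stack = [
pos 1: ']' matches '['; pop; stack = (empty)
pos 2: push '['; stack = [
pos 3: push '['; stack = [[
pos 4: push '{'; stack = [[{
pos 5: push '['; stack = [[{[
pos 6: saw closer '}' but top of stack is '[' (expected ']') → INVALID
Verdict: type mismatch at position 6: '}' closes '[' → no

Answer: no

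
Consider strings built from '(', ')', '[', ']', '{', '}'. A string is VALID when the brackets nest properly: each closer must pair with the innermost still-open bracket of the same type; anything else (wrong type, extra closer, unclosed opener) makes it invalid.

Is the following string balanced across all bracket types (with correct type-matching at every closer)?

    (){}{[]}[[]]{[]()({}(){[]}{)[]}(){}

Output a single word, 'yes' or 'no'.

pos 0: push '('; stack = (
pos 1: ')' matches '('; pop; stack = (empty)
pos 2: push '{'; stack = {
pos 3: '}' matches '{'; pop; stack = (empty)
pos 4: push '{'; stack = {
pos 5: push '['; stack = {[
pos 6: ']' matches '['; pop; stack = {
pos 7: '}' matches '{'; pop; stack = (empty)
pos 8: push '['; stack = [
pos 9: push '['; stack = [[
pos 10: ']' matches '['; pop; stack = [
pos 11: ']' matches '['; pop; stack = (empty)
pos 12: push '{'; stack = {
pos 13: push '['; stack = {[
pos 14: ']' matches '['; pop; stack = {
pos 15: push '('; stack = {(
pos 16: ')' matches '('; pop; stack = {
pos 17: push '('; stack = {(
pos 18: push '{'; stack = {({
pos 19: '}' matches '{'; pop; stack = {(
pos 20: push '('; stack = {((
pos 21: ')' matches '('; pop; stack = {(
pos 22: push '{'; stack = {({
pos 23: push '['; stack = {({[
pos 24: ']' matches '['; pop; stack = {({
pos 25: '}' matches '{'; pop; stack = {(
pos 26: push '{'; stack = {({
pos 27: saw closer ')' but top of stack is '{' (expected '}') → INVALID
Verdict: type mismatch at position 27: ')' closes '{' → no

Answer: no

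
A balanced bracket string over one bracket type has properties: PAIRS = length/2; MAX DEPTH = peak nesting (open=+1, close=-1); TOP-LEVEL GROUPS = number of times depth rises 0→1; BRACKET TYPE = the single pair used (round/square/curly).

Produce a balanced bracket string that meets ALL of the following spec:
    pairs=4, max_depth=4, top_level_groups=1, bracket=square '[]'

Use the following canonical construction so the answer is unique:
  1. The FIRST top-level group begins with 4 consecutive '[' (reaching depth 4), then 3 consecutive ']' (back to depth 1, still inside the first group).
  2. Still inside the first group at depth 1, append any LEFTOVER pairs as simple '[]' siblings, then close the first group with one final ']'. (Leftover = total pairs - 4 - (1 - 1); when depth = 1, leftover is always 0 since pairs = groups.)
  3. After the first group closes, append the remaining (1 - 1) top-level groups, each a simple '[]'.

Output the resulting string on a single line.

Answer: [[[[]]]]

Derivation:
Spec: pairs=4 depth=4 groups=1
Leftover pairs = 4 - 4 - (1-1) = 0
First group: deep chain of depth 4 + 0 sibling pairs
Remaining 0 groups: simple '[]' each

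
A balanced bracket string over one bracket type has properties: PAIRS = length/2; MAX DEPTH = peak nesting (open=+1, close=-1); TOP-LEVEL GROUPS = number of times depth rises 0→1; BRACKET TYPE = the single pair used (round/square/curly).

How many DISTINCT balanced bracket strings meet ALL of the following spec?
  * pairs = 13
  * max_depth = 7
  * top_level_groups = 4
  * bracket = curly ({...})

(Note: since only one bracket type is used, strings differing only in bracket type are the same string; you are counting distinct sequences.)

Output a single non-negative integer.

Spec: pairs=13 depth=7 groups=4
Count(depth <= 7) = 89764
Count(depth <= 6) = 86716
Count(depth == 7) = 89764 - 86716 = 3048

Answer: 3048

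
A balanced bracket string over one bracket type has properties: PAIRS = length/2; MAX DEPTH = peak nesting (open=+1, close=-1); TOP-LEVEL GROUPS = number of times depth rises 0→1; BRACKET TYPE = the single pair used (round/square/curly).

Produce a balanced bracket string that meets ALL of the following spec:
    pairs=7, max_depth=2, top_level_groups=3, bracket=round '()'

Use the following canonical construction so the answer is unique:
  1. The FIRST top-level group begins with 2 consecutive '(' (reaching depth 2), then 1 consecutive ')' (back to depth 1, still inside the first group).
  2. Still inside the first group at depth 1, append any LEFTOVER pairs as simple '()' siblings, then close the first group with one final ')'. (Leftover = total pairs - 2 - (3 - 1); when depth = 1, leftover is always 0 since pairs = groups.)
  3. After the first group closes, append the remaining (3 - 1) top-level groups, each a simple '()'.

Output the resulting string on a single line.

Answer: (()()()())()()

Derivation:
Spec: pairs=7 depth=2 groups=3
Leftover pairs = 7 - 2 - (3-1) = 3
First group: deep chain of depth 2 + 3 sibling pairs
Remaining 2 groups: simple '()' each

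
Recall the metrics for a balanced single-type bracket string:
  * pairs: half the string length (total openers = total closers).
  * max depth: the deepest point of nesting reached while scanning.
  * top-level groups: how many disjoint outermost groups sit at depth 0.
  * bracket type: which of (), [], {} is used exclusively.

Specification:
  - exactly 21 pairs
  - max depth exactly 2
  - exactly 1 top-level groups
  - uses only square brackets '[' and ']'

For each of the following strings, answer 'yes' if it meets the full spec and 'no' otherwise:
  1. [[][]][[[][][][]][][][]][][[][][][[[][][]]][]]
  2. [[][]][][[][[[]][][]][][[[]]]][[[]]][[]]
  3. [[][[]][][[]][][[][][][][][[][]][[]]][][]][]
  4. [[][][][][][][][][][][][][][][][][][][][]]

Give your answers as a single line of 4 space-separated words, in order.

Answer: no no no yes

Derivation:
String 1 '[[][]][[[][][][]][][][]][][[][][][[[][][]]][]]': depth seq [1 2 1 2 1 0 1 2 3 2 3 2 3 2 3 2 1 2 1 2 1 2 1 0 1 0 1 2 1 2 1 2 1 2 3 4 3 4 3 4 3 2 1 2 1 0]
  -> pairs=23 depth=4 groups=4 -> no
String 2 '[[][]][][[][[[]][][]][][[[]]]][[[]]][[]]': depth seq [1 2 1 2 1 0 1 0 1 2 1 2 3 4 3 2 3 2 3 2 1 2 1 2 3 4 3 2 1 0 1 2 3 2 1 0 1 2 1 0]
  -> pairs=20 depth=4 groups=5 -> no
String 3 '[[][[]][][[]][][[][][][][][[][]][[]]][][]][]': depth seq [1 2 1 2 3 2 1 2 1 2 3 2 1 2 1 2 3 2 3 2 3 2 3 2 3 2 3 4 3 4 3 2 3 4 3 2 1 2 1 2 1 0 1 0]
  -> pairs=22 depth=4 groups=2 -> no
String 4 '[[][][][][][][][][][][][][][][][][][][][]]': depth seq [1 2 1 2 1 2 1 2 1 2 1 2 1 2 1 2 1 2 1 2 1 2 1 2 1 2 1 2 1 2 1 2 1 2 1 2 1 2 1 2 1 0]
  -> pairs=21 depth=2 groups=1 -> yes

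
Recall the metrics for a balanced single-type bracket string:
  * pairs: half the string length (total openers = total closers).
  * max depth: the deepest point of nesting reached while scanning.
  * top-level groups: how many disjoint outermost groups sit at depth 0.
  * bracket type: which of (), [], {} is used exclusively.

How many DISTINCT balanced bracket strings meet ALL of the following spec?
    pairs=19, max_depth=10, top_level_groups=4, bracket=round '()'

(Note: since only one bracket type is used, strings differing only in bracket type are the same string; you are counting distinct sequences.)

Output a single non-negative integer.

Spec: pairs=19 depth=10 groups=4
Count(depth <= 10) = 217705312
Count(depth <= 9) = 215653856
Count(depth == 10) = 217705312 - 215653856 = 2051456

Answer: 2051456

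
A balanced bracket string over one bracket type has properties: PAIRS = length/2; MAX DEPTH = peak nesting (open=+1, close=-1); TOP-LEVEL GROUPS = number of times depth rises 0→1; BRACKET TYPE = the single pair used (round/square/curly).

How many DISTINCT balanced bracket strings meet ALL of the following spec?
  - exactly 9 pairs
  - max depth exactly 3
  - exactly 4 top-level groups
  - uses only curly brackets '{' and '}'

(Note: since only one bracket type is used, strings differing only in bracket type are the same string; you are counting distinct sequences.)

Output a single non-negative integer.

Spec: pairs=9 depth=3 groups=4
Count(depth <= 3) = 360
Count(depth <= 2) = 56
Count(depth == 3) = 360 - 56 = 304

Answer: 304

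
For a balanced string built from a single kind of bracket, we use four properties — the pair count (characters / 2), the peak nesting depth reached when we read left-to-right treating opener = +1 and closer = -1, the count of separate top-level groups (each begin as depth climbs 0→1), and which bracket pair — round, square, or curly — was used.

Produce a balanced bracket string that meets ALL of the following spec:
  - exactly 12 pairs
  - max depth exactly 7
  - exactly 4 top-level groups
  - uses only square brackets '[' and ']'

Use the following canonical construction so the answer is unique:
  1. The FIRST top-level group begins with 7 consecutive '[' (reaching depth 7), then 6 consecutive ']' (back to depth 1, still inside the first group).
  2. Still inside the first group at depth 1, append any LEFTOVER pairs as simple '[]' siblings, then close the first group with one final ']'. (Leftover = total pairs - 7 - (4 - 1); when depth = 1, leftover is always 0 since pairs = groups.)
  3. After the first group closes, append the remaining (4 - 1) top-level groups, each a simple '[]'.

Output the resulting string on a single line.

Spec: pairs=12 depth=7 groups=4
Leftover pairs = 12 - 7 - (4-1) = 2
First group: deep chain of depth 7 + 2 sibling pairs
Remaining 3 groups: simple '[]' each

Answer: [[[[[[[]]]]]][][]][][][]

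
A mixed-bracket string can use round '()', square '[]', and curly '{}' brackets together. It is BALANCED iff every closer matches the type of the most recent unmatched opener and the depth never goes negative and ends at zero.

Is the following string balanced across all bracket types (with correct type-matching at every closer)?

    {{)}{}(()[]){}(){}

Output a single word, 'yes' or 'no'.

pos 0: push '{'; stack = {
pos 1: push '{'; stack = {{
pos 2: saw closer ')' but top of stack is '{' (expected '}') → INVALID
Verdict: type mismatch at position 2: ')' closes '{' → no

Answer: no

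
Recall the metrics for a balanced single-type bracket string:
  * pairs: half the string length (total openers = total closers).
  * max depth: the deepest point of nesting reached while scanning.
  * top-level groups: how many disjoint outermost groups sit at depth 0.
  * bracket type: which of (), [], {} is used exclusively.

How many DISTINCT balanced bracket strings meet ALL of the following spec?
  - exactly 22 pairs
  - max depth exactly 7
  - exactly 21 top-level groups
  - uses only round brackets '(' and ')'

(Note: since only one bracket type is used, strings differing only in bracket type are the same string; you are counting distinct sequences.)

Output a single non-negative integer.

Answer: 0

Derivation:
Spec: pairs=22 depth=7 groups=21
Count(depth <= 7) = 21
Count(depth <= 6) = 21
Count(depth == 7) = 21 - 21 = 0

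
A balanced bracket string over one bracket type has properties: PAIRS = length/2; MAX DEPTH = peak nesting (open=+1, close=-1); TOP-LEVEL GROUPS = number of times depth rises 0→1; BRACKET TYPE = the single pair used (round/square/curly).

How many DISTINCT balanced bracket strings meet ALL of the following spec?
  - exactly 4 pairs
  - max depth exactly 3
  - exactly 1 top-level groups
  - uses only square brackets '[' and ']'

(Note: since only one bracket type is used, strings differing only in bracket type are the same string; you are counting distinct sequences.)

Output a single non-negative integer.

Spec: pairs=4 depth=3 groups=1
Count(depth <= 3) = 4
Count(depth <= 2) = 1
Count(depth == 3) = 4 - 1 = 3

Answer: 3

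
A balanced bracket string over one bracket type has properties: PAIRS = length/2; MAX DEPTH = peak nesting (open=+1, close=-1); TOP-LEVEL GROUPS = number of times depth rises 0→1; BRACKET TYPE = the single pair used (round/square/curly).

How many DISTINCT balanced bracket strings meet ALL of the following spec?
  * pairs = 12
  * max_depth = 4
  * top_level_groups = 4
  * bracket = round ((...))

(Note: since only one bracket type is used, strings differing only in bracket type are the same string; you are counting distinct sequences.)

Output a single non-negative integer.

Spec: pairs=12 depth=4 groups=4
Count(depth <= 4) = 16764
Count(depth <= 3) = 6448
Count(depth == 4) = 16764 - 6448 = 10316

Answer: 10316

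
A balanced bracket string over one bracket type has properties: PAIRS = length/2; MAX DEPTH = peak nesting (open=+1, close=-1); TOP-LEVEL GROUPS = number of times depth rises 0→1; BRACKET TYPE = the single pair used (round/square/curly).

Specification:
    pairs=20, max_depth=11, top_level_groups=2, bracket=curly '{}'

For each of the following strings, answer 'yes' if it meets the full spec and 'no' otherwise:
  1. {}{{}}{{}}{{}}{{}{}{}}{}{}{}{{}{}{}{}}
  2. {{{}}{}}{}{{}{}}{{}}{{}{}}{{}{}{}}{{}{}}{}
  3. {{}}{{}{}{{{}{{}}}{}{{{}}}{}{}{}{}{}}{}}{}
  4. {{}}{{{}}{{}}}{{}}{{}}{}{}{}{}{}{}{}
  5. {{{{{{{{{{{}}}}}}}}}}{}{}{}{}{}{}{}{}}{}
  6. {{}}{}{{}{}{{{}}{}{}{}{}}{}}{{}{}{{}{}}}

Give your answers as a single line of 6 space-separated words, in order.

Answer: no no no no yes no

Derivation:
String 1 '{}{{}}{{}}{{}}{{}{}{}}{}{}{}{{}{}{}{}}': depth seq [1 0 1 2 1 0 1 2 1 0 1 2 1 0 1 2 1 2 1 2 1 0 1 0 1 0 1 0 1 2 1 2 1 2 1 2 1 0]
  -> pairs=19 depth=2 groups=9 -> no
String 2 '{{{}}{}}{}{{}{}}{{}}{{}{}}{{}{}{}}{{}{}}{}': depth seq [1 2 3 2 1 2 1 0 1 0 1 2 1 2 1 0 1 2 1 0 1 2 1 2 1 0 1 2 1 2 1 2 1 0 1 2 1 2 1 0 1 0]
  -> pairs=21 depth=3 groups=8 -> no
String 3 '{{}}{{}{}{{{}{{}}}{}{{{}}}{}{}{}{}{}}{}}{}': depth seq [1 2 1 0 1 2 1 2 1 2 3 4 3 4 5 4 3 2 3 2 3 4 5 4 3 2 3 2 3 2 3 2 3 2 3 2 1 2 1 0 1 0]
  -> pairs=21 depth=5 groups=3 -> no
String 4 '{{}}{{{}}{{}}}{{}}{{}}{}{}{}{}{}{}{}': depth seq [1 2 1 0 1 2 3 2 1 2 3 2 1 0 1 2 1 0 1 2 1 0 1 0 1 0 1 0 1 0 1 0 1 0 1 0]
  -> pairs=18 depth=3 groups=11 -> no
String 5 '{{{{{{{{{{{}}}}}}}}}}{}{}{}{}{}{}{}{}}{}': depth seq [1 2 3 4 5 6 7 8 9 10 11 10 9 8 7 6 5 4 3 2 1 2 1 2 1 2 1 2 1 2 1 2 1 2 1 2 1 0 1 0]
  -> pairs=20 depth=11 groups=2 -> yes
String 6 '{{}}{}{{}{}{{{}}{}{}{}{}}{}}{{}{}{{}{}}}': depth seq [1 2 1 0 1 0 1 2 1 2 1 2 3 4 3 2 3 2 3 2 3 2 3 2 1 2 1 0 1 2 1 2 1 2 3 2 3 2 1 0]
  -> pairs=20 depth=4 groups=4 -> no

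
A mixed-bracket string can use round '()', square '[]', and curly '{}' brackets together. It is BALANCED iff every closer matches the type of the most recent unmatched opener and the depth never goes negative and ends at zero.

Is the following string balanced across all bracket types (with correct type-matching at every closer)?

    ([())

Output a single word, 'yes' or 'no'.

pos 0: push '('; stack = (
pos 1: push '['; stack = ([
pos 2: push '('; stack = ([(
pos 3: ')' matches '('; pop; stack = ([
pos 4: saw closer ')' but top of stack is '[' (expected ']') → INVALID
Verdict: type mismatch at position 4: ')' closes '[' → no

Answer: no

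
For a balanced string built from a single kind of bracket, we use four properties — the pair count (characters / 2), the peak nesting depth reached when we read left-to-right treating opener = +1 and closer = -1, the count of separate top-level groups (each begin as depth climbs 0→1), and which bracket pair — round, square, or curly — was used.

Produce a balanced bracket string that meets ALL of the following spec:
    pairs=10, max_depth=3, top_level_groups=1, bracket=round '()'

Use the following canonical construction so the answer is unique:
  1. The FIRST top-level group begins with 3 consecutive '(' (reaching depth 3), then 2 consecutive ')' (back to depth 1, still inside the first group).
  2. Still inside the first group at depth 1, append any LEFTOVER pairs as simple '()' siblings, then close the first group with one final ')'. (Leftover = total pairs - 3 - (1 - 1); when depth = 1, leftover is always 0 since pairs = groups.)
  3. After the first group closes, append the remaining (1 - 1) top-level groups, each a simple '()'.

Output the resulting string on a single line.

Spec: pairs=10 depth=3 groups=1
Leftover pairs = 10 - 3 - (1-1) = 7
First group: deep chain of depth 3 + 7 sibling pairs
Remaining 0 groups: simple '()' each

Answer: ((())()()()()()()())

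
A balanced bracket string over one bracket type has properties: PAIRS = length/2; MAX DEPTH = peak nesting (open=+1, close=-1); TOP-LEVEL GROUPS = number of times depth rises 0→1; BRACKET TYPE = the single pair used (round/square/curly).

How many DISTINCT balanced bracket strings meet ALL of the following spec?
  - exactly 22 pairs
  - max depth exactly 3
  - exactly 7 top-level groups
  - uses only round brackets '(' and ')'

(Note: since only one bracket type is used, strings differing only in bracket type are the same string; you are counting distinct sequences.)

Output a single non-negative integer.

Answer: 71075592

Derivation:
Spec: pairs=22 depth=3 groups=7
Count(depth <= 3) = 71129856
Count(depth <= 2) = 54264
Count(depth == 3) = 71129856 - 54264 = 71075592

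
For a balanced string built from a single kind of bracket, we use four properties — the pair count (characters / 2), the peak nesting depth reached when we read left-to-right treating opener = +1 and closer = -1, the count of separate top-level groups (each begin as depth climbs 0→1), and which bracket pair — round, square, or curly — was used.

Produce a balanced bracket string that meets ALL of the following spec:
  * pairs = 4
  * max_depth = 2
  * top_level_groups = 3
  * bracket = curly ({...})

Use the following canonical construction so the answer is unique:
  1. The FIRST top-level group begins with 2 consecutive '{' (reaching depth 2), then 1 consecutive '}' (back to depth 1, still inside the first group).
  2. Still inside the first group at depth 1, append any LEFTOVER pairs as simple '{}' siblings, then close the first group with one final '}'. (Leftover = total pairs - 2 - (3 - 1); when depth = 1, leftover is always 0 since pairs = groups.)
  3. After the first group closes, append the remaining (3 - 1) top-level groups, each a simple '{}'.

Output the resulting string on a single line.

Answer: {{}}{}{}

Derivation:
Spec: pairs=4 depth=2 groups=3
Leftover pairs = 4 - 2 - (3-1) = 0
First group: deep chain of depth 2 + 0 sibling pairs
Remaining 2 groups: simple '{}' each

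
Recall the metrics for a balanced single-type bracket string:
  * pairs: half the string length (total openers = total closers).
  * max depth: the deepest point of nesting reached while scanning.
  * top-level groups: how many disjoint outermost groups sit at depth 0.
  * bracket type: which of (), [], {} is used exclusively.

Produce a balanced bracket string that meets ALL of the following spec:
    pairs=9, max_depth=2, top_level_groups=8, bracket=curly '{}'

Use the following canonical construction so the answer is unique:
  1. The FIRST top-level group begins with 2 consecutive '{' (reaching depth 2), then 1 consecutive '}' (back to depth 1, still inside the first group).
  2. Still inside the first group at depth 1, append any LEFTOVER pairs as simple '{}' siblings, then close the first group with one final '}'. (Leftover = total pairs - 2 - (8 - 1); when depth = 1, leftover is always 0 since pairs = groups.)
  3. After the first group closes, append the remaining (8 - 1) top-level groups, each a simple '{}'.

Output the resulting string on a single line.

Answer: {{}}{}{}{}{}{}{}{}

Derivation:
Spec: pairs=9 depth=2 groups=8
Leftover pairs = 9 - 2 - (8-1) = 0
First group: deep chain of depth 2 + 0 sibling pairs
Remaining 7 groups: simple '{}' each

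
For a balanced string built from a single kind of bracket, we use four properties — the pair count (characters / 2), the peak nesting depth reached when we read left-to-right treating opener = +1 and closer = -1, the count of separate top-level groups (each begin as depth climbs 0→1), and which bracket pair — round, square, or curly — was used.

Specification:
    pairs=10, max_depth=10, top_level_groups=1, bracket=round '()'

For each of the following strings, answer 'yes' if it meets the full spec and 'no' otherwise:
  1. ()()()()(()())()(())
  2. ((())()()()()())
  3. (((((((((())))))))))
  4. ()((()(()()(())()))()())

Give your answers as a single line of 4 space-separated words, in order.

Answer: no no yes no

Derivation:
String 1 '()()()()(()())()(())': depth seq [1 0 1 0 1 0 1 0 1 2 1 2 1 0 1 0 1 2 1 0]
  -> pairs=10 depth=2 groups=7 -> no
String 2 '((())()()()()())': depth seq [1 2 3 2 1 2 1 2 1 2 1 2 1 2 1 0]
  -> pairs=8 depth=3 groups=1 -> no
String 3 '(((((((((())))))))))': depth seq [1 2 3 4 5 6 7 8 9 10 9 8 7 6 5 4 3 2 1 0]
  -> pairs=10 depth=10 groups=1 -> yes
String 4 '()((()(()()(())()))()())': depth seq [1 0 1 2 3 2 3 4 3 4 3 4 5 4 3 4 3 2 1 2 1 2 1 0]
  -> pairs=12 depth=5 groups=2 -> no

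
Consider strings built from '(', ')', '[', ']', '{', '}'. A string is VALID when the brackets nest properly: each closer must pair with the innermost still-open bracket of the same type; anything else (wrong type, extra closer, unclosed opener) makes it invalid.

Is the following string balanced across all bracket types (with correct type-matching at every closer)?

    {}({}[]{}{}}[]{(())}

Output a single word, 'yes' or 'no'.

Answer: no

Derivation:
pos 0: push '{'; stack = {
pos 1: '}' matches '{'; pop; stack = (empty)
pos 2: push '('; stack = (
pos 3: push '{'; stack = ({
pos 4: '}' matches '{'; pop; stack = (
pos 5: push '['; stack = ([
pos 6: ']' matches '['; pop; stack = (
pos 7: push '{'; stack = ({
pos 8: '}' matches '{'; pop; stack = (
pos 9: push '{'; stack = ({
pos 10: '}' matches '{'; pop; stack = (
pos 11: saw closer '}' but top of stack is '(' (expected ')') → INVALID
Verdict: type mismatch at position 11: '}' closes '(' → no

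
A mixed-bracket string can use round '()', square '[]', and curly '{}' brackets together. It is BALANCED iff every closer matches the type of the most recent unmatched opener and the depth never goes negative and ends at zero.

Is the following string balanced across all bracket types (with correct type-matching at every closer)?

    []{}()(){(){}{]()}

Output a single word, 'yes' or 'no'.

Answer: no

Derivation:
pos 0: push '['; stack = [
pos 1: ']' matches '['; pop; stack = (empty)
pos 2: push '{'; stack = {
pos 3: '}' matches '{'; pop; stack = (empty)
pos 4: push '('; stack = (
pos 5: ')' matches '('; pop; stack = (empty)
pos 6: push '('; stack = (
pos 7: ')' matches '('; pop; stack = (empty)
pos 8: push '{'; stack = {
pos 9: push '('; stack = {(
pos 10: ')' matches '('; pop; stack = {
pos 11: push '{'; stack = {{
pos 12: '}' matches '{'; pop; stack = {
pos 13: push '{'; stack = {{
pos 14: saw closer ']' but top of stack is '{' (expected '}') → INVALID
Verdict: type mismatch at position 14: ']' closes '{' → no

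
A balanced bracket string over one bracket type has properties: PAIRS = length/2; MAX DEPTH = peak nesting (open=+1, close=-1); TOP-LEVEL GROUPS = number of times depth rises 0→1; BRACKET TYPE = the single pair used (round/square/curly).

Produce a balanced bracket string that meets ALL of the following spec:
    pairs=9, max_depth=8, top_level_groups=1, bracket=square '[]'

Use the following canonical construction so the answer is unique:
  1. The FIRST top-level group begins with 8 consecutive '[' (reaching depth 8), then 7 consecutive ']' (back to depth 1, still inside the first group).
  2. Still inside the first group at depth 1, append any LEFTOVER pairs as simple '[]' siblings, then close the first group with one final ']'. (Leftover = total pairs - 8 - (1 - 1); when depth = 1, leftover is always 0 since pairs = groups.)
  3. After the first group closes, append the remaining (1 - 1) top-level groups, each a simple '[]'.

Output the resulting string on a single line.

Answer: [[[[[[[[]]]]]]][]]

Derivation:
Spec: pairs=9 depth=8 groups=1
Leftover pairs = 9 - 8 - (1-1) = 1
First group: deep chain of depth 8 + 1 sibling pairs
Remaining 0 groups: simple '[]' each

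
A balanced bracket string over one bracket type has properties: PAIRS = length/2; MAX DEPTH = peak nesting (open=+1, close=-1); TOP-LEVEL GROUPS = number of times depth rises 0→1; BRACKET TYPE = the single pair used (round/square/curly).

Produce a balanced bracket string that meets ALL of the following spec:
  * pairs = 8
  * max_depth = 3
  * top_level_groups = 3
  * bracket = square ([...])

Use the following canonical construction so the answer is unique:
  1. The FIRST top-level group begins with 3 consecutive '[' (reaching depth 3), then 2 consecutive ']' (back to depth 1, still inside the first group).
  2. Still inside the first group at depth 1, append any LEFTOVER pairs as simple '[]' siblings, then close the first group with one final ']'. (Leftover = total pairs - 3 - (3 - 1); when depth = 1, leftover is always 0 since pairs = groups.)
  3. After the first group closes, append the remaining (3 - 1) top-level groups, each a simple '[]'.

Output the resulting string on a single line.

Answer: [[[]][][][]][][]

Derivation:
Spec: pairs=8 depth=3 groups=3
Leftover pairs = 8 - 3 - (3-1) = 3
First group: deep chain of depth 3 + 3 sibling pairs
Remaining 2 groups: simple '[]' each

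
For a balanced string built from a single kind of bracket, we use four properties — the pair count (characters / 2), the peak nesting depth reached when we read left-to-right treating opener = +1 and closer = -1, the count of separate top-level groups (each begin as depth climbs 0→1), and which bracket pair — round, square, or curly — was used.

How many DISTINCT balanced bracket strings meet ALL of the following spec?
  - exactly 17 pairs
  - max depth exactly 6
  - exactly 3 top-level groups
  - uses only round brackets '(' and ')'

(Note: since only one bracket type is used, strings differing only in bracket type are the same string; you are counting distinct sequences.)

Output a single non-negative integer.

Answer: 6747120

Derivation:
Spec: pairs=17 depth=6 groups=3
Count(depth <= 6) = 18538485
Count(depth <= 5) = 11791365
Count(depth == 6) = 18538485 - 11791365 = 6747120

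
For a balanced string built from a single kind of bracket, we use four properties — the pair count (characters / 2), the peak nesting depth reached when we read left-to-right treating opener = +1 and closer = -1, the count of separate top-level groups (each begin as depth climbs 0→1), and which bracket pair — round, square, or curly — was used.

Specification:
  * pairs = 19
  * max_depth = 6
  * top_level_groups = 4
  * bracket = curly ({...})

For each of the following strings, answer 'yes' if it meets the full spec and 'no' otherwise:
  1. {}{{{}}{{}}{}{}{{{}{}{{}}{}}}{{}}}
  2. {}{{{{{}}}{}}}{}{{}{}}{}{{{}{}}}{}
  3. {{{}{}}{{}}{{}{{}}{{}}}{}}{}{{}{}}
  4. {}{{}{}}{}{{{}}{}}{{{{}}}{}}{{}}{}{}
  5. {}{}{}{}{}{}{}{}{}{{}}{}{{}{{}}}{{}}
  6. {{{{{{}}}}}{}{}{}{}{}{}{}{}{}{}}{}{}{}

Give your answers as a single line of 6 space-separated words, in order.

String 1 '{}{{{}}{{}}{}{}{{{}{}{{}}{}}}{{}}}': depth seq [1 0 1 2 3 2 1 2 3 2 1 2 1 2 1 2 3 4 3 4 3 4 5 4 3 4 3 2 1 2 3 2 1 0]
  -> pairs=17 depth=5 groups=2 -> no
String 2 '{}{{{{{}}}{}}}{}{{}{}}{}{{{}{}}}{}': depth seq [1 0 1 2 3 4 5 4 3 2 3 2 1 0 1 0 1 2 1 2 1 0 1 0 1 2 3 2 3 2 1 0 1 0]
  -> pairs=17 depth=5 groups=7 -> no
String 3 '{{{}{}}{{}}{{}{{}}{{}}}{}}{}{{}{}}': depth seq [1 2 3 2 3 2 1 2 3 2 1 2 3 2 3 4 3 2 3 4 3 2 1 2 1 0 1 0 1 2 1 2 1 0]
  -> pairs=17 depth=4 groups=3 -> no
String 4 '{}{{}{}}{}{{{}}{}}{{{{}}}{}}{{}}{}{}': depth seq [1 0 1 2 1 2 1 0 1 0 1 2 3 2 1 2 1 0 1 2 3 4 3 2 1 2 1 0 1 2 1 0 1 0 1 0]
  -> pairs=18 depth=4 groups=8 -> no
String 5 '{}{}{}{}{}{}{}{}{}{{}}{}{{}{{}}}{{}}': depth seq [1 0 1 0 1 0 1 0 1 0 1 0 1 0 1 0 1 0 1 2 1 0 1 0 1 2 1 2 3 2 1 0 1 2 1 0]
  -> pairs=18 depth=3 groups=13 -> no
String 6 '{{{{{{}}}}}{}{}{}{}{}{}{}{}{}{}}{}{}{}': depth seq [1 2 3 4 5 6 5 4 3 2 1 2 1 2 1 2 1 2 1 2 1 2 1 2 1 2 1 2 1 2 1 0 1 0 1 0 1 0]
  -> pairs=19 depth=6 groups=4 -> yes

Answer: no no no no no yes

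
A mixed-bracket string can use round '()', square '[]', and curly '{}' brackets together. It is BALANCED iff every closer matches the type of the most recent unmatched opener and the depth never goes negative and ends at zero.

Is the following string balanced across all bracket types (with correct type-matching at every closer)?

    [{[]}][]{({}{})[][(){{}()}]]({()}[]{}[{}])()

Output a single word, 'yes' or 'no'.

Answer: no

Derivation:
pos 0: push '['; stack = [
pos 1: push '{'; stack = [{
pos 2: push '['; stack = [{[
pos 3: ']' matches '['; pop; stack = [{
pos 4: '}' matches '{'; pop; stack = [
pos 5: ']' matches '['; pop; stack = (empty)
pos 6: push '['; stack = [
pos 7: ']' matches '['; pop; stack = (empty)
pos 8: push '{'; stack = {
pos 9: push '('; stack = {(
pos 10: push '{'; stack = {({
pos 11: '}' matches '{'; pop; stack = {(
pos 12: push '{'; stack = {({
pos 13: '}' matches '{'; pop; stack = {(
pos 14: ')' matches '('; pop; stack = {
pos 15: push '['; stack = {[
pos 16: ']' matches '['; pop; stack = {
pos 17: push '['; stack = {[
pos 18: push '('; stack = {[(
pos 19: ')' matches '('; pop; stack = {[
pos 20: push '{'; stack = {[{
pos 21: push '{'; stack = {[{{
pos 22: '}' matches '{'; pop; stack = {[{
pos 23: push '('; stack = {[{(
pos 24: ')' matches '('; pop; stack = {[{
pos 25: '}' matches '{'; pop; stack = {[
pos 26: ']' matches '['; pop; stack = {
pos 27: saw closer ']' but top of stack is '{' (expected '}') → INVALID
Verdict: type mismatch at position 27: ']' closes '{' → no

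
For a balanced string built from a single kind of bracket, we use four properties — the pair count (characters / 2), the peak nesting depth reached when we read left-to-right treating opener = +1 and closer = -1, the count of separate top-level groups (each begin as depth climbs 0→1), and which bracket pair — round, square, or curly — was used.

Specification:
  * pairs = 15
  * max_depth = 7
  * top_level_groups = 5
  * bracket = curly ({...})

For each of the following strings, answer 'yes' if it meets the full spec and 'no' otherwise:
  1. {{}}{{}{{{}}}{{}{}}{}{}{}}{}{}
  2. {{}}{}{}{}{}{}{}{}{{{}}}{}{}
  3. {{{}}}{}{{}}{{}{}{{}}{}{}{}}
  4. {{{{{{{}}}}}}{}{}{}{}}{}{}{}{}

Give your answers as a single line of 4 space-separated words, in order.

Answer: no no no yes

Derivation:
String 1 '{{}}{{}{{{}}}{{}{}}{}{}{}}{}{}': depth seq [1 2 1 0 1 2 1 2 3 4 3 2 1 2 3 2 3 2 1 2 1 2 1 2 1 0 1 0 1 0]
  -> pairs=15 depth=4 groups=4 -> no
String 2 '{{}}{}{}{}{}{}{}{}{{{}}}{}{}': depth seq [1 2 1 0 1 0 1 0 1 0 1 0 1 0 1 0 1 0 1 2 3 2 1 0 1 0 1 0]
  -> pairs=14 depth=3 groups=11 -> no
String 3 '{{{}}}{}{{}}{{}{}{{}}{}{}{}}': depth seq [1 2 3 2 1 0 1 0 1 2 1 0 1 2 1 2 1 2 3 2 1 2 1 2 1 2 1 0]
  -> pairs=14 depth=3 groups=4 -> no
String 4 '{{{{{{{}}}}}}{}{}{}{}}{}{}{}{}': depth seq [1 2 3 4 5 6 7 6 5 4 3 2 1 2 1 2 1 2 1 2 1 0 1 0 1 0 1 0 1 0]
  -> pairs=15 depth=7 groups=5 -> yes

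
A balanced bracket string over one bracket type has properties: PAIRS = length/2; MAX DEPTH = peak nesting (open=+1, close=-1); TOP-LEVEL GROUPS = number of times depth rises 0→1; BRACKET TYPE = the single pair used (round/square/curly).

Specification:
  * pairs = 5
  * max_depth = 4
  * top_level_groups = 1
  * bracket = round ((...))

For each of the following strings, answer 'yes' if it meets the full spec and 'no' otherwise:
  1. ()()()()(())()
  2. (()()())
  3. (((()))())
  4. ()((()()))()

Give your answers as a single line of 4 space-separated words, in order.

String 1 '()()()()(())()': depth seq [1 0 1 0 1 0 1 0 1 2 1 0 1 0]
  -> pairs=7 depth=2 groups=6 -> no
String 2 '(()()())': depth seq [1 2 1 2 1 2 1 0]
  -> pairs=4 depth=2 groups=1 -> no
String 3 '(((()))())': depth seq [1 2 3 4 3 2 1 2 1 0]
  -> pairs=5 depth=4 groups=1 -> yes
String 4 '()((()()))()': depth seq [1 0 1 2 3 2 3 2 1 0 1 0]
  -> pairs=6 depth=3 groups=3 -> no

Answer: no no yes no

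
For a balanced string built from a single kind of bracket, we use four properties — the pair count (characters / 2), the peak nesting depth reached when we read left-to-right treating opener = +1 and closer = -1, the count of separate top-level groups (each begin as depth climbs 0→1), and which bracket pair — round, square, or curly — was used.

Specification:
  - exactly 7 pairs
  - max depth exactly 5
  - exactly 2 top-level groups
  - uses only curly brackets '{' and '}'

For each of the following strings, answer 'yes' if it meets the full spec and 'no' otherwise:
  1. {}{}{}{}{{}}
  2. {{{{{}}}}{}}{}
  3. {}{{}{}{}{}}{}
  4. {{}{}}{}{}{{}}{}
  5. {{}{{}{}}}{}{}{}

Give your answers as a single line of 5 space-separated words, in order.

String 1 '{}{}{}{}{{}}': depth seq [1 0 1 0 1 0 1 0 1 2 1 0]
  -> pairs=6 depth=2 groups=5 -> no
String 2 '{{{{{}}}}{}}{}': depth seq [1 2 3 4 5 4 3 2 1 2 1 0 1 0]
  -> pairs=7 depth=5 groups=2 -> yes
String 3 '{}{{}{}{}{}}{}': depth seq [1 0 1 2 1 2 1 2 1 2 1 0 1 0]
  -> pairs=7 depth=2 groups=3 -> no
String 4 '{{}{}}{}{}{{}}{}': depth seq [1 2 1 2 1 0 1 0 1 0 1 2 1 0 1 0]
  -> pairs=8 depth=2 groups=5 -> no
String 5 '{{}{{}{}}}{}{}{}': depth seq [1 2 1 2 3 2 3 2 1 0 1 0 1 0 1 0]
  -> pairs=8 depth=3 groups=4 -> no

Answer: no yes no no no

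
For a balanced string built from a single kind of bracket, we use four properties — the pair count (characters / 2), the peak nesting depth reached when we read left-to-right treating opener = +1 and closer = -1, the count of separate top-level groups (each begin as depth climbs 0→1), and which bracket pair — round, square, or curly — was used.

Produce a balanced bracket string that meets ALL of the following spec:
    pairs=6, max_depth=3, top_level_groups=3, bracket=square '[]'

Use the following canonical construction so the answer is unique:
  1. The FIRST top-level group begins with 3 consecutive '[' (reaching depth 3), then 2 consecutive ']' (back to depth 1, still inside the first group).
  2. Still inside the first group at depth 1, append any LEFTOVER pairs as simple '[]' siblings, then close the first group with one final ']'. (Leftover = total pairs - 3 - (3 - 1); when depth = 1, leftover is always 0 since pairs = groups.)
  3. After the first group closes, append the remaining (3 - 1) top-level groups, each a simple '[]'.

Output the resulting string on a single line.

Spec: pairs=6 depth=3 groups=3
Leftover pairs = 6 - 3 - (3-1) = 1
First group: deep chain of depth 3 + 1 sibling pairs
Remaining 2 groups: simple '[]' each

Answer: [[[]][]][][]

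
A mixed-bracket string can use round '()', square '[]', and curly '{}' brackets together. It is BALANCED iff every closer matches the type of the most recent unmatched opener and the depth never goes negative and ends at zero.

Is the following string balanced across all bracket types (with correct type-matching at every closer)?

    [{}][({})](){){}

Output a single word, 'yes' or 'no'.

pos 0: push '['; stack = [
pos 1: push '{'; stack = [{
pos 2: '}' matches '{'; pop; stack = [
pos 3: ']' matches '['; pop; stack = (empty)
pos 4: push '['; stack = [
pos 5: push '('; stack = [(
pos 6: push '{'; stack = [({
pos 7: '}' matches '{'; pop; stack = [(
pos 8: ')' matches '('; pop; stack = [
pos 9: ']' matches '['; pop; stack = (empty)
pos 10: push '('; stack = (
pos 11: ')' matches '('; pop; stack = (empty)
pos 12: push '{'; stack = {
pos 13: saw closer ')' but top of stack is '{' (expected '}') → INVALID
Verdict: type mismatch at position 13: ')' closes '{' → no

Answer: no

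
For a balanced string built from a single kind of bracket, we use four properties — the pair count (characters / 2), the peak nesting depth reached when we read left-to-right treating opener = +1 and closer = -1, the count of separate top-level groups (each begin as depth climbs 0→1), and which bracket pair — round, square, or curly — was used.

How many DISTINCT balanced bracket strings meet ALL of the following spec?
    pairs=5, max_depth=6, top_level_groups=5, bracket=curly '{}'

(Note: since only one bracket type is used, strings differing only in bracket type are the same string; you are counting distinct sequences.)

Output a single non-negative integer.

Spec: pairs=5 depth=6 groups=5
Count(depth <= 6) = 1
Count(depth <= 5) = 1
Count(depth == 6) = 1 - 1 = 0

Answer: 0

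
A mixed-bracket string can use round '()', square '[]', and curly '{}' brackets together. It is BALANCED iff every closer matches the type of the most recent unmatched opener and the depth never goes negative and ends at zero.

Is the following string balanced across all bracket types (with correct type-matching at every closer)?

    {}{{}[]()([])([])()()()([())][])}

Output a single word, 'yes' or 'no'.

pos 0: push '{'; stack = {
pos 1: '}' matches '{'; pop; stack = (empty)
pos 2: push '{'; stack = {
pos 3: push '{'; stack = {{
pos 4: '}' matches '{'; pop; stack = {
pos 5: push '['; stack = {[
pos 6: ']' matches '['; pop; stack = {
pos 7: push '('; stack = {(
pos 8: ')' matches '('; pop; stack = {
pos 9: push '('; stack = {(
pos 10: push '['; stack = {([
pos 11: ']' matches '['; pop; stack = {(
pos 12: ')' matches '('; pop; stack = {
pos 13: push '('; stack = {(
pos 14: push '['; stack = {([
pos 15: ']' matches '['; pop; stack = {(
pos 16: ')' matches '('; pop; stack = {
pos 17: push '('; stack = {(
pos 18: ')' matches '('; pop; stack = {
pos 19: push '('; stack = {(
pos 20: ')' matches '('; pop; stack = {
pos 21: push '('; stack = {(
pos 22: ')' matches '('; pop; stack = {
pos 23: push '('; stack = {(
pos 24: push '['; stack = {([
pos 25: push '('; stack = {([(
pos 26: ')' matches '('; pop; stack = {([
pos 27: saw closer ')' but top of stack is '[' (expected ']') → INVALID
Verdict: type mismatch at position 27: ')' closes '[' → no

Answer: no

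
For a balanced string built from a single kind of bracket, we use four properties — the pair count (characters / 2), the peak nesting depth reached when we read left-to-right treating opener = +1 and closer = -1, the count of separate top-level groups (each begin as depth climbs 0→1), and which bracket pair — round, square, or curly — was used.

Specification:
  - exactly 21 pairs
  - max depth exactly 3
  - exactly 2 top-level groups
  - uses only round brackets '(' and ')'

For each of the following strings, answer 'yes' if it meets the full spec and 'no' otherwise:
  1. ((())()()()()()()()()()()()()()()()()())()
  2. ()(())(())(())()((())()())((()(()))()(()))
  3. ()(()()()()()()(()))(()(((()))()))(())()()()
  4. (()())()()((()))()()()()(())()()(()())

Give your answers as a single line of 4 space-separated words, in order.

Answer: yes no no no

Derivation:
String 1 '((())()()()()()()()()()()()()()()()()())()': depth seq [1 2 3 2 1 2 1 2 1 2 1 2 1 2 1 2 1 2 1 2 1 2 1 2 1 2 1 2 1 2 1 2 1 2 1 2 1 2 1 0 1 0]
  -> pairs=21 depth=3 groups=2 -> yes
String 2 '()(())(())(())()((())()())((()(()))()(()))': depth seq [1 0 1 2 1 0 1 2 1 0 1 2 1 0 1 0 1 2 3 2 1 2 1 2 1 0 1 2 3 2 3 4 3 2 1 2 1 2 3 2 1 0]
  -> pairs=21 depth=4 groups=7 -> no
String 3 '()(()()()()()()(()))(()(((()))()))(())()()()': depth seq [1 0 1 2 1 2 1 2 1 2 1 2 1 2 1 2 3 2 1 0 1 2 1 2 3 4 5 4 3 2 3 2 1 0 1 2 1 0 1 0 1 0 1 0]
  -> pairs=22 depth=5 groups=7 -> no
String 4 '(()())()()((()))()()()()(())()()(()())': depth seq [1 2 1 2 1 0 1 0 1 0 1 2 3 2 1 0 1 0 1 0 1 0 1 0 1 2 1 0 1 0 1 0 1 2 1 2 1 0]
  -> pairs=19 depth=3 groups=12 -> no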